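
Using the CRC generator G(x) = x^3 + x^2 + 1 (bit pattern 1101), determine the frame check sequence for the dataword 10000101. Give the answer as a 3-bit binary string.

Append 3 zeros: 10000101000. Divide by 1101 (XOR where the leading bit is 1):
  pos 0: 1000 XOR 1101 = 0101
  pos 1: 1010 XOR 1101 = 0111
  pos 2: 1111 XOR 1101 = 0010
  pos 4: 1001 XOR 1101 = 0100
  pos 5: 1000 XOR 1101 = 0101
  pos 6: 1010 XOR 1101 = 0111
  pos 7: 1110 XOR 1101 = 0011
Remainder (last 3 bits) = 011. This is the CRC / FCS.

011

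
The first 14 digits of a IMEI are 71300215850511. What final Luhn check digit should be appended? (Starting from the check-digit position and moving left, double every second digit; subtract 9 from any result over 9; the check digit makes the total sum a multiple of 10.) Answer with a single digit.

9

Partial digits right→left: 1 1 5 0 5 8 5 1 2 0 0 3 1 7
Double every second digit counting from the check-digit position (so the 1st, 3rd, 5th, ... of the partial from the right).
  doubled (with −9 where >9): 2 1 1 1 4 0 2 → sum 11
  kept as-is: 1 0 8 1 0 3 7 → sum 20
Total = 11 + 20 = 31.
Check digit = (10 − (31 mod 10)) mod 10 = 9.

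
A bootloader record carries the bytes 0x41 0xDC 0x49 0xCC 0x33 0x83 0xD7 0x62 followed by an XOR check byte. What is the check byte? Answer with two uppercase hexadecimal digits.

XOR the bytes together:
  start with 0x41
  0x41 ⊕ 0xDC = 0x9D
  0x9D ⊕ 0x49 = 0xD4
  0xD4 ⊕ 0xCC = 0x18
  0x18 ⊕ 0x33 = 0x2B
  0x2B ⊕ 0x83 = 0xA8
  0xA8 ⊕ 0xD7 = 0x7F
  0x7F ⊕ 0x62 = 0x1D

1D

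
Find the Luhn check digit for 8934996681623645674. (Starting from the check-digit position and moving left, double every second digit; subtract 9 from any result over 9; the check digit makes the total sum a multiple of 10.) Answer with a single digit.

1

Partial digits right→left: 4 7 6 5 4 6 3 2 6 1 8 6 6 9 9 4 3 9 8
Double every second digit counting from the check-digit position (so the 1st, 3rd, 5th, ... of the partial from the right).
  doubled (with −9 where >9): 8 3 8 6 3 7 3 9 6 7 → sum 60
  kept as-is: 7 5 6 2 1 6 9 4 9 → sum 49
Total = 60 + 49 = 109.
Check digit = (10 − (109 mod 10)) mod 10 = 1.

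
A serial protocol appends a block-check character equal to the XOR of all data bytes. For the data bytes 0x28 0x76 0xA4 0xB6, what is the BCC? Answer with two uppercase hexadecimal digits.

XOR the bytes together:
  start with 0x28
  0x28 ⊕ 0x76 = 0x5E
  0x5E ⊕ 0xA4 = 0xFA
  0xFA ⊕ 0xB6 = 0x4C

4C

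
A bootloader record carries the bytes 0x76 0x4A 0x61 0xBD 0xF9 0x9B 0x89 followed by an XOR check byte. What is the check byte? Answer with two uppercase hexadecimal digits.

0B

XOR the bytes together:
  start with 0x76
  0x76 ⊕ 0x4A = 0x3C
  0x3C ⊕ 0x61 = 0x5D
  0x5D ⊕ 0xBD = 0xE0
  0xE0 ⊕ 0xF9 = 0x19
  0x19 ⊕ 0x9B = 0x82
  0x82 ⊕ 0x89 = 0x0B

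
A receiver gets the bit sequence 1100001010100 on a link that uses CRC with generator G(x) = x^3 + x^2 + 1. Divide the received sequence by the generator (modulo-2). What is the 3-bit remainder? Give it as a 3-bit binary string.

Modulo-2 division of 1100001010100 by 1101:
  pos 0: 1100 XOR 1101 = 0001
  pos 3: 1001 XOR 1101 = 0100
  pos 4: 1000 XOR 1101 = 0101
  pos 5: 1011 XOR 1101 = 0110
  pos 6: 1100 XOR 1101 = 0001
  pos 9: 1100 XOR 1101 = 0001
Remainder = 001 (nonzero — an error is detected).

001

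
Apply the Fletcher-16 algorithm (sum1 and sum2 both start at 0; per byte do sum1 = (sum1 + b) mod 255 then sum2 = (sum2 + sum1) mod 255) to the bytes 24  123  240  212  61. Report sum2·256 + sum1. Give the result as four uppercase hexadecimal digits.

Running sums (mod 255):
  after byte 0 (24): sum1=24, sum2=24
  after byte 1 (123): sum1=147, sum2=171
  after byte 2 (240): sum1=132, sum2=48
  after byte 3 (212): sum1=89, sum2=137
  after byte 4 (61): sum1=150, sum2=32
Checksum = sum2·256 + sum1 = 32·256 + 150 = 8342 = 0x2096.

2096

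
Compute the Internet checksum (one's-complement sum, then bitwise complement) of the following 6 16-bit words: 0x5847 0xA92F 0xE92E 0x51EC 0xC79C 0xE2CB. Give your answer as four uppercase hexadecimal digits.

1905

One's-complement addition (fold any carry out of bit 15 back into bit 0):
  0x5847 + 0xA92F = 0x10176 → wrap carry → 0x0177
  0x0177 + 0xE92E = 0x0EAA5
  0xEAA5 + 0x51EC = 0x13C91 → wrap carry → 0x3C92
  0x3C92 + 0xC79C = 0x1042E → wrap carry → 0x042F
  0x042F + 0xE2CB = 0x0E6FA
One's-complement sum = 0xE6FA.
Checksum = ~0xE6FA & 0xFFFF = 0x1905.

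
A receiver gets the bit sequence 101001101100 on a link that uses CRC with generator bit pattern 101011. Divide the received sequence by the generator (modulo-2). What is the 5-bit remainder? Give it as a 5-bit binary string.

00000

Modulo-2 division of 101001101100 by 101011:
  pos 0: 101001 XOR 101011 = 000010
  pos 4: 101011 XOR 101011 = 000000
Remainder = 00000 (zero — the frame passes the CRC check).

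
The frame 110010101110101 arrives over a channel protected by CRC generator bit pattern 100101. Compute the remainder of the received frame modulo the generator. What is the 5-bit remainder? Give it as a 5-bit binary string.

Modulo-2 division of 110010101110101 by 100101:
  pos 0: 110010 XOR 100101 = 010111
  pos 1: 101111 XOR 100101 = 001010
  pos 3: 101001 XOR 100101 = 001100
  pos 5: 110011 XOR 100101 = 010110
  pos 6: 101100 XOR 100101 = 001001
  pos 8: 100110 XOR 100101 = 000011
Remainder = 00111 (nonzero — an error is detected).

00111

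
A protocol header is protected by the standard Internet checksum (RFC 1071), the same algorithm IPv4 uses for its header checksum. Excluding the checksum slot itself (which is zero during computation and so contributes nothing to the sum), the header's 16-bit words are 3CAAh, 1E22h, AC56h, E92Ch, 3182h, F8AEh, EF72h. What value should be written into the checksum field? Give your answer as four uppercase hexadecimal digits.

One's-complement addition (fold any carry out of bit 15 back into bit 0):
  0x3CAA + 0x1E22 = 0x05ACC
  0x5ACC + 0xAC56 = 0x10722 → wrap carry → 0x0723
  0x0723 + 0xE92C = 0x0F04F
  0xF04F + 0x3182 = 0x121D1 → wrap carry → 0x21D2
  0x21D2 + 0xF8AE = 0x11A80 → wrap carry → 0x1A81
  0x1A81 + 0xEF72 = 0x109F3 → wrap carry → 0x09F4
One's-complement sum = 0x09F4.
Checksum = ~0x09F4 & 0xFFFF = 0xF60B.

F60B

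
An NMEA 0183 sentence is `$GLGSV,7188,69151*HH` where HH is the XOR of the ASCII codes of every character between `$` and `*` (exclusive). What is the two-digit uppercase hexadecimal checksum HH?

XOR the ASCII codes of the payload characters:
  'G' = 0x47 → acc = 0x47
  'L' = 0x4C → acc = 0x0B
  'G' = 0x47 → acc = 0x4C
  'S' = 0x53 → acc = 0x1F
  'V' = 0x56 → acc = 0x49
  ',' = 0x2C → acc = 0x65
  '7' = 0x37 → acc = 0x52
  '1' = 0x31 → acc = 0x63
  '8' = 0x38 → acc = 0x5B
  '8' = 0x38 → acc = 0x63
  ',' = 0x2C → acc = 0x4F
  '6' = 0x36 → acc = 0x79
  '9' = 0x39 → acc = 0x40
  '1' = 0x31 → acc = 0x71
  '5' = 0x35 → acc = 0x44
  '1' = 0x31 → acc = 0x75
Checksum = 0x75.

75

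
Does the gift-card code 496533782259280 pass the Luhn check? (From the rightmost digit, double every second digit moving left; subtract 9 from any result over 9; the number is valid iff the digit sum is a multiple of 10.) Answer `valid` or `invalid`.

From the right, keep odd positions and double even positions (subtract 9 from any doubled value over 9):
  doubled (positions 2,4,...): 7 9 4 7 6 1 9 → sum 43
  kept (positions 1,3,...): 0 2 5 2 7 3 6 4 → sum 29
Total = 72.
72 mod 10 = 2, so the number is invalid.

invalid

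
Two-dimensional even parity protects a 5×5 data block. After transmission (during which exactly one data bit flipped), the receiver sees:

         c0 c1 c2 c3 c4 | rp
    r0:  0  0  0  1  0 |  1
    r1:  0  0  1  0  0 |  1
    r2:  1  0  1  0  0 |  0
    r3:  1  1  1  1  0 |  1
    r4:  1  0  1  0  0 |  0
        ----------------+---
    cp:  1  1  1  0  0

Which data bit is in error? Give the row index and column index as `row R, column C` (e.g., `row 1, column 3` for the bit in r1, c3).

row 3, column 2

Recompute each row's even parity and compare to rp:
  r0: data parity 1, sent rp 1 → ok
  r1: data parity 1, sent rp 1 → ok
  r2: data parity 0, sent rp 0 → ok
  r3: data parity 0, sent rp 1 → mismatch
  r4: data parity 0, sent rp 0 → ok
Recompute each column's even parity and compare to cp:
  c0: data parity 1, sent cp 1 → ok
  c1: data parity 1, sent cp 1 → ok
  c2: data parity 0, sent cp 1 → mismatch
  c3: data parity 0, sent cp 0 → ok
  c4: data parity 0, sent cp 0 → ok
Exactly one row (r3) and one column (c2) fail → the flipped bit is at their intersection.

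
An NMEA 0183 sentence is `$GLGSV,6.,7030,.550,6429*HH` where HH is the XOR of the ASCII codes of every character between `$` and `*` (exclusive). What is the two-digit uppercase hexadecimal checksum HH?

XOR the ASCII codes of the payload characters:
  'G' = 0x47 → acc = 0x47
  'L' = 0x4C → acc = 0x0B
  'G' = 0x47 → acc = 0x4C
  'S' = 0x53 → acc = 0x1F
  'V' = 0x56 → acc = 0x49
  ',' = 0x2C → acc = 0x65
  '6' = 0x36 → acc = 0x53
  '.' = 0x2E → acc = 0x7D
  ',' = 0x2C → acc = 0x51
  '7' = 0x37 → acc = 0x66
  '0' = 0x30 → acc = 0x56
  '3' = 0x33 → acc = 0x65
  '0' = 0x30 → acc = 0x55
  ',' = 0x2C → acc = 0x79
  '.' = 0x2E → acc = 0x57
  '5' = 0x35 → acc = 0x62
  '5' = 0x35 → acc = 0x57
  '0' = 0x30 → acc = 0x67
  ',' = 0x2C → acc = 0x4B
  '6' = 0x36 → acc = 0x7D
  '4' = 0x34 → acc = 0x49
  '2' = 0x32 → acc = 0x7B
  '9' = 0x39 → acc = 0x42
Checksum = 0x42.

42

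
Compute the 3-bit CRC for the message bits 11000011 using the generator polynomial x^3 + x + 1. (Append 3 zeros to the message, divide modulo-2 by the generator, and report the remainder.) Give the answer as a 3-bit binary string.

010

Append 3 zeros: 11000011000. Divide by 1011 (XOR where the leading bit is 1):
  pos 0: 1100 XOR 1011 = 0111
  pos 1: 1110 XOR 1011 = 0101
  pos 2: 1010 XOR 1011 = 0001
  pos 5: 1110 XOR 1011 = 0101
  pos 6: 1010 XOR 1011 = 0001
Remainder (last 3 bits) = 010. This is the CRC / FCS.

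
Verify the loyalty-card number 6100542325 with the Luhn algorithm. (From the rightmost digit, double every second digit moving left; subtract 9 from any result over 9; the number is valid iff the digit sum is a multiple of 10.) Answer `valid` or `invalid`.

From the right, keep odd positions and double even positions (subtract 9 from any doubled value over 9):
  doubled (positions 2,4,...): 4 4 1 0 3 → sum 12
  kept (positions 1,3,...): 5 3 4 0 1 → sum 13
Total = 25.
25 mod 10 = 5, so the number is invalid.

invalid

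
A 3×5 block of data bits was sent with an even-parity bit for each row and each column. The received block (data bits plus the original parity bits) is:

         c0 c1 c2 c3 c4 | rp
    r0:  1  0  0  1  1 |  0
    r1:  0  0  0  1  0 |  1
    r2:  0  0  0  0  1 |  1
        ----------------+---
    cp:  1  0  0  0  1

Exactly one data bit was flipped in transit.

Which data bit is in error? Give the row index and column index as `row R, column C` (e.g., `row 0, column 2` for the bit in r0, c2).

row 0, column 4

Recompute each row's even parity and compare to rp:
  r0: data parity 1, sent rp 0 → mismatch
  r1: data parity 1, sent rp 1 → ok
  r2: data parity 1, sent rp 1 → ok
Recompute each column's even parity and compare to cp:
  c0: data parity 1, sent cp 1 → ok
  c1: data parity 0, sent cp 0 → ok
  c2: data parity 0, sent cp 0 → ok
  c3: data parity 0, sent cp 0 → ok
  c4: data parity 0, sent cp 1 → mismatch
Exactly one row (r0) and one column (c4) fail → the flipped bit is at their intersection.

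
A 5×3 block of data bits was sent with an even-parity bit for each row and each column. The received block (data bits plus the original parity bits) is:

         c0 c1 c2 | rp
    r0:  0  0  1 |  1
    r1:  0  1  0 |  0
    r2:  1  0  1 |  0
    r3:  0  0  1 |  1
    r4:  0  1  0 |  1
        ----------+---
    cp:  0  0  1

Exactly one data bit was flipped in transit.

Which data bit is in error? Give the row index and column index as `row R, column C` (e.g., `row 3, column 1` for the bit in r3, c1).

row 1, column 0

Recompute each row's even parity and compare to rp:
  r0: data parity 1, sent rp 1 → ok
  r1: data parity 1, sent rp 0 → mismatch
  r2: data parity 0, sent rp 0 → ok
  r3: data parity 1, sent rp 1 → ok
  r4: data parity 1, sent rp 1 → ok
Recompute each column's even parity and compare to cp:
  c0: data parity 1, sent cp 0 → mismatch
  c1: data parity 0, sent cp 0 → ok
  c2: data parity 1, sent cp 1 → ok
Exactly one row (r1) and one column (c0) fail → the flipped bit is at their intersection.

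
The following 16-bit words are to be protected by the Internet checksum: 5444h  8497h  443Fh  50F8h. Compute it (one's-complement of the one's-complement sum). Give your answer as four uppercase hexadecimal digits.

91EC

One's-complement addition (fold any carry out of bit 15 back into bit 0):
  0x5444 + 0x8497 = 0x0D8DB
  0xD8DB + 0x443F = 0x11D1A → wrap carry → 0x1D1B
  0x1D1B + 0x50F8 = 0x06E13
One's-complement sum = 0x6E13.
Checksum = ~0x6E13 & 0xFFFF = 0x91EC.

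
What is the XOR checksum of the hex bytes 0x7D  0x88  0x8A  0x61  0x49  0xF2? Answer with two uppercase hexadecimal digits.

XOR the bytes together:
  start with 0x7D
  0x7D ⊕ 0x88 = 0xF5
  0xF5 ⊕ 0x8A = 0x7F
  0x7F ⊕ 0x61 = 0x1E
  0x1E ⊕ 0x49 = 0x57
  0x57 ⊕ 0xF2 = 0xA5

A5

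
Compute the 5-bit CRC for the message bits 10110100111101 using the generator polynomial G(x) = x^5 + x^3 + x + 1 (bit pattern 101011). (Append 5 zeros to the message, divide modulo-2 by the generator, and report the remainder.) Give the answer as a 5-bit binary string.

Append 5 zeros: 1011010011110100000. Divide by 101011 (XOR where the leading bit is 1):
  pos 0: 101101 XOR 101011 = 000110
  pos 3: 110001 XOR 101011 = 011010
  pos 4: 110101 XOR 101011 = 011110
  pos 5: 111101 XOR 101011 = 010110
  pos 6: 101101 XOR 101011 = 000110
  pos 9: 110010 XOR 101011 = 011001
  pos 10: 110010 XOR 101011 = 011001
  pos 11: 110010 XOR 101011 = 011001
  pos 12: 110010 XOR 101011 = 011001
  pos 13: 110010 XOR 101011 = 011001
Remainder (last 5 bits) = 11001. This is the CRC / FCS.

11001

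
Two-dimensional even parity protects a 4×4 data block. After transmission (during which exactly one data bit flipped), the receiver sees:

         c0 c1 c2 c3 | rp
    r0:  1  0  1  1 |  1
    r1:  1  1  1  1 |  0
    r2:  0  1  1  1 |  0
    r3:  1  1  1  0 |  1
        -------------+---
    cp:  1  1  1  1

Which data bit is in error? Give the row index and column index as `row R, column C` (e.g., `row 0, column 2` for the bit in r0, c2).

Recompute each row's even parity and compare to rp:
  r0: data parity 1, sent rp 1 → ok
  r1: data parity 0, sent rp 0 → ok
  r2: data parity 1, sent rp 0 → mismatch
  r3: data parity 1, sent rp 1 → ok
Recompute each column's even parity and compare to cp:
  c0: data parity 1, sent cp 1 → ok
  c1: data parity 1, sent cp 1 → ok
  c2: data parity 0, sent cp 1 → mismatch
  c3: data parity 1, sent cp 1 → ok
Exactly one row (r2) and one column (c2) fail → the flipped bit is at their intersection.

row 2, column 2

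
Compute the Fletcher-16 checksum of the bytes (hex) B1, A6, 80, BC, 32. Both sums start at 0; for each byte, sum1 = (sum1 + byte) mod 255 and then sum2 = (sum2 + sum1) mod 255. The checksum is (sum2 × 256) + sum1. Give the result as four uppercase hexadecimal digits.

40C7

Running sums (mod 255):
  after byte 0 (B1): sum1=177, sum2=177
  after byte 1 (A6): sum1=88, sum2=10
  after byte 2 (80): sum1=216, sum2=226
  after byte 3 (BC): sum1=149, sum2=120
  after byte 4 (32): sum1=199, sum2=64
Checksum = sum2·256 + sum1 = 64·256 + 199 = 16583 = 0x40C7.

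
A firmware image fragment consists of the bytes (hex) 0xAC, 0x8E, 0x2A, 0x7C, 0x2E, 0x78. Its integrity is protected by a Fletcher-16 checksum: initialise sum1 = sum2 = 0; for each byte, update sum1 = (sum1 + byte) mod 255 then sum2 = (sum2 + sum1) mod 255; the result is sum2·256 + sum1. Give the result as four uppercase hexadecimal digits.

Running sums (mod 255):
  after byte 0 (0xAC): sum1=172, sum2=172
  after byte 1 (0x8E): sum1=59, sum2=231
  after byte 2 (0x2A): sum1=101, sum2=77
  after byte 3 (0x7C): sum1=225, sum2=47
  after byte 4 (0x2E): sum1=16, sum2=63
  after byte 5 (0x78): sum1=136, sum2=199
Checksum = sum2·256 + sum1 = 199·256 + 136 = 51080 = 0xC788.

C788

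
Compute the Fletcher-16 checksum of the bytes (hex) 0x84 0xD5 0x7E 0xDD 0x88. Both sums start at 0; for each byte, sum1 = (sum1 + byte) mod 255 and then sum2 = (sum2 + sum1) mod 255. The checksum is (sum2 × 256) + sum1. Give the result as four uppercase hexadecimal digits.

Running sums (mod 255):
  after byte 0 (0x84): sum1=132, sum2=132
  after byte 1 (0xD5): sum1=90, sum2=222
  after byte 2 (0x7E): sum1=216, sum2=183
  after byte 3 (0xDD): sum1=182, sum2=110
  after byte 4 (0x88): sum1=63, sum2=173
Checksum = sum2·256 + sum1 = 173·256 + 63 = 44351 = 0xAD3F.

AD3F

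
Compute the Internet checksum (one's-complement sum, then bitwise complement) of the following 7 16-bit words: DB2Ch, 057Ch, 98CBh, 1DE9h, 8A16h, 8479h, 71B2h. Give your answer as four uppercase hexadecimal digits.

One's-complement addition (fold any carry out of bit 15 back into bit 0):
  0xDB2C + 0x057C = 0x0E0A8
  0xE0A8 + 0x98CB = 0x17973 → wrap carry → 0x7974
  0x7974 + 0x1DE9 = 0x0975D
  0x975D + 0x8A16 = 0x12173 → wrap carry → 0x2174
  0x2174 + 0x8479 = 0x0A5ED
  0xA5ED + 0x71B2 = 0x1179F → wrap carry → 0x17A0
One's-complement sum = 0x17A0.
Checksum = ~0x17A0 & 0xFFFF = 0xE85F.

E85F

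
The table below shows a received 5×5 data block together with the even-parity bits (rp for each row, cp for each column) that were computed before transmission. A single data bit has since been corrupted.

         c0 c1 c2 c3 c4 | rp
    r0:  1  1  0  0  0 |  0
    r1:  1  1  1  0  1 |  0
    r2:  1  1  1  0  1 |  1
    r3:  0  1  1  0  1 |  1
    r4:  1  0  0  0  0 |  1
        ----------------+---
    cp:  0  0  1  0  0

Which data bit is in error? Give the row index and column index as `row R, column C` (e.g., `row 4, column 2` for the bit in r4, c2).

Recompute each row's even parity and compare to rp:
  r0: data parity 0, sent rp 0 → ok
  r1: data parity 0, sent rp 0 → ok
  r2: data parity 0, sent rp 1 → mismatch
  r3: data parity 1, sent rp 1 → ok
  r4: data parity 1, sent rp 1 → ok
Recompute each column's even parity and compare to cp:
  c0: data parity 0, sent cp 0 → ok
  c1: data parity 0, sent cp 0 → ok
  c2: data parity 1, sent cp 1 → ok
  c3: data parity 0, sent cp 0 → ok
  c4: data parity 1, sent cp 0 → mismatch
Exactly one row (r2) and one column (c4) fail → the flipped bit is at their intersection.

row 2, column 4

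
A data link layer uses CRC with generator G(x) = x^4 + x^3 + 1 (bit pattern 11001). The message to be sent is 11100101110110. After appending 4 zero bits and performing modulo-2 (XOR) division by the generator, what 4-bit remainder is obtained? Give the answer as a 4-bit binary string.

0001

Append 4 zeros: 111001011101100000. Divide by 11001 (XOR where the leading bit is 1):
  pos 0: 11100 XOR 11001 = 00101
  pos 2: 10110 XOR 11001 = 01111
  pos 3: 11111 XOR 11001 = 00110
  pos 5: 11011 XOR 11001 = 00010
  pos 8: 10011 XOR 11001 = 01010
  pos 9: 10100 XOR 11001 = 01101
  pos 10: 11010 XOR 11001 = 00011
  pos 13: 11000 XOR 11001 = 00001
Remainder (last 4 bits) = 0001. This is the CRC / FCS.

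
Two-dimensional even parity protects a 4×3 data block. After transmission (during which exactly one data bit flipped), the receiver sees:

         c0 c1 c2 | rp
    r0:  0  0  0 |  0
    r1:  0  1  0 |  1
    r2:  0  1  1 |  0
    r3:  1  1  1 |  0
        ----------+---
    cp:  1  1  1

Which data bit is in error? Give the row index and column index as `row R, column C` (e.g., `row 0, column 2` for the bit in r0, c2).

row 3, column 2

Recompute each row's even parity and compare to rp:
  r0: data parity 0, sent rp 0 → ok
  r1: data parity 1, sent rp 1 → ok
  r2: data parity 0, sent rp 0 → ok
  r3: data parity 1, sent rp 0 → mismatch
Recompute each column's even parity and compare to cp:
  c0: data parity 1, sent cp 1 → ok
  c1: data parity 1, sent cp 1 → ok
  c2: data parity 0, sent cp 1 → mismatch
Exactly one row (r3) and one column (c2) fail → the flipped bit is at their intersection.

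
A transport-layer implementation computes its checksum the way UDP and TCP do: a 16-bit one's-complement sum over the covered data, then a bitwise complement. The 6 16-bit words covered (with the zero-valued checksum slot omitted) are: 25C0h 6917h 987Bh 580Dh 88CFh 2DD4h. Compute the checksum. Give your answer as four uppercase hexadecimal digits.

One's-complement addition (fold any carry out of bit 15 back into bit 0):
  0x25C0 + 0x6917 = 0x08ED7
  0x8ED7 + 0x987B = 0x12752 → wrap carry → 0x2753
  0x2753 + 0x580D = 0x07F60
  0x7F60 + 0x88CF = 0x1082F → wrap carry → 0x0830
  0x0830 + 0x2DD4 = 0x03604
One's-complement sum = 0x3604.
Checksum = ~0x3604 & 0xFFFF = 0xC9FB.

C9FB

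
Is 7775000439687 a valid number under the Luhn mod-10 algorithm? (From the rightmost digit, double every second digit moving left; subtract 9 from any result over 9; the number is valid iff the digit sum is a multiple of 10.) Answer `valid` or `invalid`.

valid

From the right, keep odd positions and double even positions (subtract 9 from any doubled value over 9):
  doubled (positions 2,4,...): 7 9 8 0 1 5 → sum 30
  kept (positions 1,3,...): 7 6 3 0 0 7 7 → sum 30
Total = 60.
60 mod 10 = 0, so the number is valid.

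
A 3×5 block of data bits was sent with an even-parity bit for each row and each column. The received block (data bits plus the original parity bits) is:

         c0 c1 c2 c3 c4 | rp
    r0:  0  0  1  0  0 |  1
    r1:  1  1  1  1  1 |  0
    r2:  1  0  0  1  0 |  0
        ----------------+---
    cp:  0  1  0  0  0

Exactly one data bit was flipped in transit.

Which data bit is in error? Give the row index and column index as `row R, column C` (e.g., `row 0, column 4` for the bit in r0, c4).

Recompute each row's even parity and compare to rp:
  r0: data parity 1, sent rp 1 → ok
  r1: data parity 1, sent rp 0 → mismatch
  r2: data parity 0, sent rp 0 → ok
Recompute each column's even parity and compare to cp:
  c0: data parity 0, sent cp 0 → ok
  c1: data parity 1, sent cp 1 → ok
  c2: data parity 0, sent cp 0 → ok
  c3: data parity 0, sent cp 0 → ok
  c4: data parity 1, sent cp 0 → mismatch
Exactly one row (r1) and one column (c4) fail → the flipped bit is at their intersection.

row 1, column 4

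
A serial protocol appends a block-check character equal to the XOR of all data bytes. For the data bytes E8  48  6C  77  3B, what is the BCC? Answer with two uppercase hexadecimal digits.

80

XOR the bytes together:
  start with 0xE8
  0xE8 ⊕ 0x48 = 0xA0
  0xA0 ⊕ 0x6C = 0xCC
  0xCC ⊕ 0x77 = 0xBB
  0xBB ⊕ 0x3B = 0x80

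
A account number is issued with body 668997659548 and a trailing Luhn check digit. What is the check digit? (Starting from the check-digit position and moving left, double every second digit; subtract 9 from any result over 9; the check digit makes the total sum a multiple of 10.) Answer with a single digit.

2

Partial digits right→left: 8 4 5 9 5 6 7 9 9 8 6 6
Double every second digit counting from the check-digit position (so the 1st, 3rd, 5th, ... of the partial from the right).
  doubled (with −9 where >9): 7 1 1 5 9 3 → sum 26
  kept as-is: 4 9 6 9 8 6 → sum 42
Total = 26 + 42 = 68.
Check digit = (10 − (68 mod 10)) mod 10 = 2.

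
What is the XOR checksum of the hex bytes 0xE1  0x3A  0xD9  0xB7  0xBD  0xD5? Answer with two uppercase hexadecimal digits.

DD

XOR the bytes together:
  start with 0xE1
  0xE1 ⊕ 0x3A = 0xDB
  0xDB ⊕ 0xD9 = 0x02
  0x02 ⊕ 0xB7 = 0xB5
  0xB5 ⊕ 0xBD = 0x08
  0x08 ⊕ 0xD5 = 0xDD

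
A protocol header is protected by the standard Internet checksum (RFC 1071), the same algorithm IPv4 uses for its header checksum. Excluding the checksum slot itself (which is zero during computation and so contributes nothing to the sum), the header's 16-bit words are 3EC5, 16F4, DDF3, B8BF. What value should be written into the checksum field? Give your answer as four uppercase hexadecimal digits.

1393

One's-complement addition (fold any carry out of bit 15 back into bit 0):
  0x3EC5 + 0x16F4 = 0x055B9
  0x55B9 + 0xDDF3 = 0x133AC → wrap carry → 0x33AD
  0x33AD + 0xB8BF = 0x0EC6C
One's-complement sum = 0xEC6C.
Checksum = ~0xEC6C & 0xFFFF = 0x1393.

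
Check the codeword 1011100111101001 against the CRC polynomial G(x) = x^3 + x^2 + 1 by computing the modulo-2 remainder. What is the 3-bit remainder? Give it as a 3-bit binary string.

010

Modulo-2 division of 1011100111101001 by 1101:
  pos 0: 1011 XOR 1101 = 0110
  pos 1: 1101 XOR 1101 = 0000
  pos 7: 1111 XOR 1101 = 0010
  pos 9: 1001 XOR 1101 = 0100
  pos 10: 1000 XOR 1101 = 0101
  pos 11: 1010 XOR 1101 = 0111
  pos 12: 1111 XOR 1101 = 0010
Remainder = 010 (nonzero — an error is detected).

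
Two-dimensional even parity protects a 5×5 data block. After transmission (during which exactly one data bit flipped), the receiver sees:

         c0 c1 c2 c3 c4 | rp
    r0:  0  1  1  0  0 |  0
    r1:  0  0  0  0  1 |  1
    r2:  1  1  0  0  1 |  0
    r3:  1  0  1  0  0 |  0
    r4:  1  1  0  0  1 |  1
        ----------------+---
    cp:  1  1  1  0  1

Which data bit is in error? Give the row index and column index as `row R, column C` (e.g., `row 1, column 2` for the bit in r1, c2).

row 2, column 2

Recompute each row's even parity and compare to rp:
  r0: data parity 0, sent rp 0 → ok
  r1: data parity 1, sent rp 1 → ok
  r2: data parity 1, sent rp 0 → mismatch
  r3: data parity 0, sent rp 0 → ok
  r4: data parity 1, sent rp 1 → ok
Recompute each column's even parity and compare to cp:
  c0: data parity 1, sent cp 1 → ok
  c1: data parity 1, sent cp 1 → ok
  c2: data parity 0, sent cp 1 → mismatch
  c3: data parity 0, sent cp 0 → ok
  c4: data parity 1, sent cp 1 → ok
Exactly one row (r2) and one column (c2) fail → the flipped bit is at their intersection.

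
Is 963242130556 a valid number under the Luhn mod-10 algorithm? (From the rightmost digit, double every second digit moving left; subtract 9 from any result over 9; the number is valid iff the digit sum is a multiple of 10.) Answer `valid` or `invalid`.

valid

From the right, keep odd positions and double even positions (subtract 9 from any doubled value over 9):
  doubled (positions 2,4,...): 1 0 2 8 6 9 → sum 26
  kept (positions 1,3,...): 6 5 3 2 2 6 → sum 24
Total = 50.
50 mod 10 = 0, so the number is valid.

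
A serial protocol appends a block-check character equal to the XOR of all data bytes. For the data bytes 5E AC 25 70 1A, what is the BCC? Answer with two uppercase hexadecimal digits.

BD

XOR the bytes together:
  start with 0x5E
  0x5E ⊕ 0xAC = 0xF2
  0xF2 ⊕ 0x25 = 0xD7
  0xD7 ⊕ 0x70 = 0xA7
  0xA7 ⊕ 0x1A = 0xBD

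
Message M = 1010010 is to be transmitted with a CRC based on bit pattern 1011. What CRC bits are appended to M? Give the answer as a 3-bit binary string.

011

Append 3 zeros: 1010010000. Divide by 1011 (XOR where the leading bit is 1):
  pos 0: 1010 XOR 1011 = 0001
  pos 3: 1010 XOR 1011 = 0001
  pos 6: 1000 XOR 1011 = 0011
Remainder (last 3 bits) = 011. This is the CRC / FCS.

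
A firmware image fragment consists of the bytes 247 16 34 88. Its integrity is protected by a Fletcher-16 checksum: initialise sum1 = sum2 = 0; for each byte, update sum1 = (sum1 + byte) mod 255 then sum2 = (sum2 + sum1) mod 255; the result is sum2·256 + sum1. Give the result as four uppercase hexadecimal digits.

Running sums (mod 255):
  after byte 0 (247): sum1=247, sum2=247
  after byte 1 (16): sum1=8, sum2=0
  after byte 2 (34): sum1=42, sum2=42
  after byte 3 (88): sum1=130, sum2=172
Checksum = sum2·256 + sum1 = 172·256 + 130 = 44162 = 0xAC82.

AC82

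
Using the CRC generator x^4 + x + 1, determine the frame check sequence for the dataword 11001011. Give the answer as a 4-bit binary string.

Append 4 zeros: 110010110000. Divide by 10011 (XOR where the leading bit is 1):
  pos 0: 11001 XOR 10011 = 01010
  pos 1: 10100 XOR 10011 = 00111
  pos 3: 11111 XOR 10011 = 01100
  pos 4: 11000 XOR 10011 = 01011
  pos 5: 10110 XOR 10011 = 00101
  pos 7: 10100 XOR 10011 = 00111
Remainder (last 4 bits) = 0111. This is the CRC / FCS.

0111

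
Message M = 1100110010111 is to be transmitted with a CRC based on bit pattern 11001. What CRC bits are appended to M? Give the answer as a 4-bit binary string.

Append 4 zeros: 11001100101110000. Divide by 11001 (XOR where the leading bit is 1):
  pos 0: 11001 XOR 11001 = 00000
  pos 5: 10010 XOR 11001 = 01011
  pos 6: 10111 XOR 11001 = 01110
  pos 7: 11101 XOR 11001 = 00100
  pos 9: 10010 XOR 11001 = 01011
  pos 10: 10110 XOR 11001 = 01111
  pos 11: 11110 XOR 11001 = 00111
Remainder (last 4 bits) = 1110. This is the CRC / FCS.

1110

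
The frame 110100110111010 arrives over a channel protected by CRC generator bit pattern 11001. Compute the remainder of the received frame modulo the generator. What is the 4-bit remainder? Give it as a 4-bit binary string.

Modulo-2 division of 110100110111010 by 11001:
  pos 0: 11010 XOR 11001 = 00011
  pos 3: 11011 XOR 11001 = 00010
  pos 6: 10011 XOR 11001 = 01010
  pos 7: 10101 XOR 11001 = 01100
  pos 8: 11000 XOR 11001 = 00001
Remainder = 0110 (nonzero — an error is detected).

0110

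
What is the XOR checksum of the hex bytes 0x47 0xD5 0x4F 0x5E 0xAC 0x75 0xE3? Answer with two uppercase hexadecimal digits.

XOR the bytes together:
  start with 0x47
  0x47 ⊕ 0xD5 = 0x92
  0x92 ⊕ 0x4F = 0xDD
  0xDD ⊕ 0x5E = 0x83
  0x83 ⊕ 0xAC = 0x2F
  0x2F ⊕ 0x75 = 0x5A
  0x5A ⊕ 0xE3 = 0xB9

B9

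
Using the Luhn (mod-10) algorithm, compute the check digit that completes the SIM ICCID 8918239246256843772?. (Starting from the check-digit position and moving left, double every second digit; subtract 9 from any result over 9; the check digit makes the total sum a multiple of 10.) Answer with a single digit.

Partial digits right→left: 2 7 7 3 4 8 6 5 2 6 4 2 9 3 2 8 1 9 8
Double every second digit counting from the check-digit position (so the 1st, 3rd, 5th, ... of the partial from the right).
  doubled (with −9 where >9): 4 5 8 3 4 8 9 4 2 7 → sum 54
  kept as-is: 7 3 8 5 6 2 3 8 9 → sum 51
Total = 54 + 51 = 105.
Check digit = (10 − (105 mod 10)) mod 10 = 5.

5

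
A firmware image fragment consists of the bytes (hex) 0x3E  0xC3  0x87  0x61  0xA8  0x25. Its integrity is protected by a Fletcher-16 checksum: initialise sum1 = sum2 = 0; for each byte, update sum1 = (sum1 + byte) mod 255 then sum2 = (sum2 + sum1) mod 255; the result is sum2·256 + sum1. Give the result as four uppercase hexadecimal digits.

01B8

Running sums (mod 255):
  after byte 0 (0x3E): sum1=62, sum2=62
  after byte 1 (0xC3): sum1=2, sum2=64
  after byte 2 (0x87): sum1=137, sum2=201
  after byte 3 (0x61): sum1=234, sum2=180
  after byte 4 (0xA8): sum1=147, sum2=72
  after byte 5 (0x25): sum1=184, sum2=1
Checksum = sum2·256 + sum1 = 1·256 + 184 = 440 = 0x01B8.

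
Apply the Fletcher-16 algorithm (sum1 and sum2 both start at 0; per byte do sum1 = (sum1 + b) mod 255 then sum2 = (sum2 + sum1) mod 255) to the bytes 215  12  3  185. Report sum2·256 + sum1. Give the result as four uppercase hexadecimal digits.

43A0

Running sums (mod 255):
  after byte 0 (215): sum1=215, sum2=215
  after byte 1 (12): sum1=227, sum2=187
  after byte 2 (3): sum1=230, sum2=162
  after byte 3 (185): sum1=160, sum2=67
Checksum = sum2·256 + sum1 = 67·256 + 160 = 17312 = 0x43A0.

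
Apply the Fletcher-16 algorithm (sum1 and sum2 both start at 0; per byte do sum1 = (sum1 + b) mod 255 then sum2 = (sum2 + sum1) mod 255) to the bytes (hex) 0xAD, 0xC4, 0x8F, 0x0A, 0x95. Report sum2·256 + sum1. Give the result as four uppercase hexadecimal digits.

CFA1

Running sums (mod 255):
  after byte 0 (0xAD): sum1=173, sum2=173
  after byte 1 (0xC4): sum1=114, sum2=32
  after byte 2 (0x8F): sum1=2, sum2=34
  after byte 3 (0x0A): sum1=12, sum2=46
  after byte 4 (0x95): sum1=161, sum2=207
Checksum = sum2·256 + sum1 = 207·256 + 161 = 53153 = 0xCFA1.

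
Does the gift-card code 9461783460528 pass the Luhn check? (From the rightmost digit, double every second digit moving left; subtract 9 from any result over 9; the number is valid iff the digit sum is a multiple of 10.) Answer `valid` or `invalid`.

invalid

From the right, keep odd positions and double even positions (subtract 9 from any doubled value over 9):
  doubled (positions 2,4,...): 4 0 8 7 2 8 → sum 29
  kept (positions 1,3,...): 8 5 6 3 7 6 9 → sum 44
Total = 73.
73 mod 10 = 3, so the number is invalid.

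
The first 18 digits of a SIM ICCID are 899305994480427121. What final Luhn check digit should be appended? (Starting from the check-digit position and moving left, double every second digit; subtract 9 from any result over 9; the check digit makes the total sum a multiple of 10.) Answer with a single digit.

8

Partial digits right→left: 1 2 1 7 2 4 0 8 4 4 9 9 5 0 3 9 9 8
Double every second digit counting from the check-digit position (so the 1st, 3rd, 5th, ... of the partial from the right).
  doubled (with −9 where >9): 2 2 4 0 8 9 1 6 9 → sum 41
  kept as-is: 2 7 4 8 4 9 0 9 8 → sum 51
Total = 41 + 51 = 92.
Check digit = (10 − (92 mod 10)) mod 10 = 8.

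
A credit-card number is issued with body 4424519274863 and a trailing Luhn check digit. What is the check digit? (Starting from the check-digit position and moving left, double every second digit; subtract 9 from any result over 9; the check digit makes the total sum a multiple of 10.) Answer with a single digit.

Partial digits right→left: 3 6 8 4 7 2 9 1 5 4 2 4 4
Double every second digit counting from the check-digit position (so the 1st, 3rd, 5th, ... of the partial from the right).
  doubled (with −9 where >9): 6 7 5 9 1 4 8 → sum 40
  kept as-is: 6 4 2 1 4 4 → sum 21
Total = 40 + 21 = 61.
Check digit = (10 − (61 mod 10)) mod 10 = 9.

9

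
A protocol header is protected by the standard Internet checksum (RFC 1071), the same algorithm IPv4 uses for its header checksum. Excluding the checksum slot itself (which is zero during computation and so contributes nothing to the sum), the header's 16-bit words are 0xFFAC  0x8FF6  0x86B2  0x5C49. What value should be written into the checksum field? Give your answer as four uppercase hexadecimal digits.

8D60

One's-complement addition (fold any carry out of bit 15 back into bit 0):
  0xFFAC + 0x8FF6 = 0x18FA2 → wrap carry → 0x8FA3
  0x8FA3 + 0x86B2 = 0x11655 → wrap carry → 0x1656
  0x1656 + 0x5C49 = 0x0729F
One's-complement sum = 0x729F.
Checksum = ~0x729F & 0xFFFF = 0x8D60.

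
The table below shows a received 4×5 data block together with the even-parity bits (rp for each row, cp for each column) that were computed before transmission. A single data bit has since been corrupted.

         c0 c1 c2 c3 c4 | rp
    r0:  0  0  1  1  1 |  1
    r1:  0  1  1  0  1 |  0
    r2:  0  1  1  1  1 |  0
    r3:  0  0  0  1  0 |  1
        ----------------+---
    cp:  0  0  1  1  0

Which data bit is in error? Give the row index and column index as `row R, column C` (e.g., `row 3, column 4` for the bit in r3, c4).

Recompute each row's even parity and compare to rp:
  r0: data parity 1, sent rp 1 → ok
  r1: data parity 1, sent rp 0 → mismatch
  r2: data parity 0, sent rp 0 → ok
  r3: data parity 1, sent rp 1 → ok
Recompute each column's even parity and compare to cp:
  c0: data parity 0, sent cp 0 → ok
  c1: data parity 0, sent cp 0 → ok
  c2: data parity 1, sent cp 1 → ok
  c3: data parity 1, sent cp 1 → ok
  c4: data parity 1, sent cp 0 → mismatch
Exactly one row (r1) and one column (c4) fail → the flipped bit is at their intersection.

row 1, column 4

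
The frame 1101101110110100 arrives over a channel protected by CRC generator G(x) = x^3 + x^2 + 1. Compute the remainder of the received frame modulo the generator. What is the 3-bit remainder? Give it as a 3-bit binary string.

Modulo-2 division of 1101101110110100 by 1101:
  pos 0: 1101 XOR 1101 = 0000
  pos 4: 1011 XOR 1101 = 0110
  pos 5: 1101 XOR 1101 = 0000
  pos 10: 1101 XOR 1101 = 0000
Remainder = 000 (zero — the frame passes the CRC check).

000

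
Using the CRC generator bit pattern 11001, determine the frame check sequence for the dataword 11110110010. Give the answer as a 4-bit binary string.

0100

Append 4 zeros: 111101100100000. Divide by 11001 (XOR where the leading bit is 1):
  pos 0: 11110 XOR 11001 = 00111
  pos 2: 11111 XOR 11001 = 00110
  pos 4: 11000 XOR 11001 = 00001
  pos 8: 11000 XOR 11001 = 00001
Remainder (last 4 bits) = 0100. This is the CRC / FCS.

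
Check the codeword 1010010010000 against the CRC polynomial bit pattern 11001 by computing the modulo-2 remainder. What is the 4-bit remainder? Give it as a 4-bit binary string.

0111

Modulo-2 division of 1010010010000 by 11001:
  pos 0: 10100 XOR 11001 = 01101
  pos 1: 11011 XOR 11001 = 00010
  pos 4: 10001 XOR 11001 = 01000
  pos 5: 10000 XOR 11001 = 01001
  pos 6: 10010 XOR 11001 = 01011
  pos 7: 10110 XOR 11001 = 01111
  pos 8: 11110 XOR 11001 = 00111
Remainder = 0111 (nonzero — an error is detected).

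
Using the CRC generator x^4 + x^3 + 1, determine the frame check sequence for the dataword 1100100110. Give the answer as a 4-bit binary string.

Append 4 zeros: 11001001100000. Divide by 11001 (XOR where the leading bit is 1):
  pos 0: 11001 XOR 11001 = 00000
  pos 7: 11000 XOR 11001 = 00001
Remainder (last 4 bits) = 0100. This is the CRC / FCS.

0100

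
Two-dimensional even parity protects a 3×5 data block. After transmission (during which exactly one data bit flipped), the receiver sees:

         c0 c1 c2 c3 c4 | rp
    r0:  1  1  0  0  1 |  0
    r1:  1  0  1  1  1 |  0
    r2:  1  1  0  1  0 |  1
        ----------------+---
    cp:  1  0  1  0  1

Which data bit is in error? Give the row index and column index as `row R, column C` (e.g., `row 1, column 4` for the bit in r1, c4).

row 0, column 4

Recompute each row's even parity and compare to rp:
  r0: data parity 1, sent rp 0 → mismatch
  r1: data parity 0, sent rp 0 → ok
  r2: data parity 1, sent rp 1 → ok
Recompute each column's even parity and compare to cp:
  c0: data parity 1, sent cp 1 → ok
  c1: data parity 0, sent cp 0 → ok
  c2: data parity 1, sent cp 1 → ok
  c3: data parity 0, sent cp 0 → ok
  c4: data parity 0, sent cp 1 → mismatch
Exactly one row (r0) and one column (c4) fail → the flipped bit is at their intersection.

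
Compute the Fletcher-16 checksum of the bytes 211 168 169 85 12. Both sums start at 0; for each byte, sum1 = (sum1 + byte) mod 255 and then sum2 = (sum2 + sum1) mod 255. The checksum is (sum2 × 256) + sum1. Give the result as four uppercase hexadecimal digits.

Running sums (mod 255):
  after byte 0 (211): sum1=211, sum2=211
  after byte 1 (168): sum1=124, sum2=80
  after byte 2 (169): sum1=38, sum2=118
  after byte 3 (85): sum1=123, sum2=241
  after byte 4 (12): sum1=135, sum2=121
Checksum = sum2·256 + sum1 = 121·256 + 135 = 31111 = 0x7987.

7987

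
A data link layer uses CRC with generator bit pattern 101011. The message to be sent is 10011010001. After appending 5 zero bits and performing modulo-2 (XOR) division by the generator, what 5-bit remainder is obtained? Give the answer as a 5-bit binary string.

00001

Append 5 zeros: 1001101000100000. Divide by 101011 (XOR where the leading bit is 1):
  pos 0: 100110 XOR 101011 = 001101
  pos 2: 110110 XOR 101011 = 011101
  pos 3: 111010 XOR 101011 = 010001
  pos 4: 100010 XOR 101011 = 001001
  pos 6: 100110 XOR 101011 = 001101
  pos 8: 110100 XOR 101011 = 011111
  pos 9: 111110 XOR 101011 = 010101
  pos 10: 101010 XOR 101011 = 000001
Remainder (last 5 bits) = 00001. This is the CRC / FCS.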